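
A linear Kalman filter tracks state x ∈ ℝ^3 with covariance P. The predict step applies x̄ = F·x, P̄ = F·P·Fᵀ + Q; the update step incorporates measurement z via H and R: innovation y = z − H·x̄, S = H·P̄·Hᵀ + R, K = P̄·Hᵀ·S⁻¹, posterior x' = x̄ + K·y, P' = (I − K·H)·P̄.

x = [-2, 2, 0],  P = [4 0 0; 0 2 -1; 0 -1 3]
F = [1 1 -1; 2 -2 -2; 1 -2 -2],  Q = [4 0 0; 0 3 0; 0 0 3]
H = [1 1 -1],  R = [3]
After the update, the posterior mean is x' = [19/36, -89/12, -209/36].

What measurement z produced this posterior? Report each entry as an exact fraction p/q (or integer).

z = [-1]

x̄ = F·x = [0, -8, -6]
P̄ = F·P·Fᵀ + Q = [15 10 6; 10 31 20; 6 20 19]
S = H·P̄·Hᵀ + R = [36]
K = P̄·Hᵀ·S⁻¹ = [19/36; 7/12; 7/36]
x' − x̄ = [19/36, 7/12, 7/36] = K·y
y = (KᵀK)⁻¹·Kᵀ·(x' − x̄) = [1]
z = y + H·x̄ = [1] + [-2] = [-1]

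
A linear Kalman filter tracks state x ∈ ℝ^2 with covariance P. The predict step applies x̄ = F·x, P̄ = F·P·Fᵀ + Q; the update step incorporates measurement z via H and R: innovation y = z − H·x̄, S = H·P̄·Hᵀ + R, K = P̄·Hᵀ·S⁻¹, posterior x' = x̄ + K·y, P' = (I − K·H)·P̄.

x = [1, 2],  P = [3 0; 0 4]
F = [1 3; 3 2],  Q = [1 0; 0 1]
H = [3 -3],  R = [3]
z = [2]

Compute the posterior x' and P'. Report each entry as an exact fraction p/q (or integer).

x̄ = F·x = [7, 7]
P̄ = F·P·Fᵀ + Q = [40 33; 33 44]
y = z − H·x̄ = [2]
S = H·P̄·Hᵀ + R = [165]
K = P̄·Hᵀ·S⁻¹ = [7/55; -1/5]
x' = x̄ + K·y = [399/55, 33/5]
P' = (I − K·H)·P̄ = [2053/55 186/5; 186/5 187/5]

x' = [399/55, 33/5]
P' = [2053/55 186/5; 186/5 187/5]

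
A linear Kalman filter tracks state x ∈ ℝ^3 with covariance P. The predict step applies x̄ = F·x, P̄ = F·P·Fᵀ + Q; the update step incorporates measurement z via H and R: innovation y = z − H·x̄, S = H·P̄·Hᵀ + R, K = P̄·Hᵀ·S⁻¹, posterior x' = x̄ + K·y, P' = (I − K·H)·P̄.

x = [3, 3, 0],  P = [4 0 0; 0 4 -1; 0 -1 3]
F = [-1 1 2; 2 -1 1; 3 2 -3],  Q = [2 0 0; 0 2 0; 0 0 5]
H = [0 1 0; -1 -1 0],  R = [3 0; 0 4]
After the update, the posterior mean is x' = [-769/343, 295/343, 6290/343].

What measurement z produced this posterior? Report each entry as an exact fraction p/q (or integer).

x̄ = F·x = [0, 3, 15]
P̄ = F·P·Fᵀ + Q = [18 -5 -23; -5 27 2; -23 2 96]
S = H·P̄·Hᵀ + R = [30 -22; -22 39]
K = P̄·Hᵀ·S⁻¹ = [-481/686 -250/343; 569/686 -33/343; 270/343 337/343]
x' − x̄ = [-769/343, -734/343, 1145/343] = K·y
y = (KᵀK)⁻¹·Kᵀ·(x' − x̄) = [-2, 5]
z = y + H·x̄ = [-2, 5] + [3, -3] = [1, 2]

z = [1, 2]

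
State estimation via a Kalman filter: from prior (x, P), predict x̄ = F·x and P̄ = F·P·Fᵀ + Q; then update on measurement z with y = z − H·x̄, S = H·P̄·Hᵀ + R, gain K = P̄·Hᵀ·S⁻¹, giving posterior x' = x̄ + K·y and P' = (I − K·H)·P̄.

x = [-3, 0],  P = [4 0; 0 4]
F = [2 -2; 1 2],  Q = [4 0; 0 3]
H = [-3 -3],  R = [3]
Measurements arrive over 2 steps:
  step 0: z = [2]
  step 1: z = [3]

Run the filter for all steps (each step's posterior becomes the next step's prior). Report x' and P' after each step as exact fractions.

step 0: x̄ = F·x = [-6, -3]
step 0: P̄ = F·P·Fᵀ + Q = [36 -8; -8 23]
step 0: y = z − H·x̄ = [-25]
step 0: S = H·P̄·Hᵀ + R = [390]
step 0: K = P̄·Hᵀ·S⁻¹ = [-14/65; -3/26]
step 0: x' = x̄ + K·y = [-8/13, -3/26]
step 0: P' = (I − K·H)·P̄ = [1164/65 -230/13; -230/13 463/26]
step 1: x̄ = F·x = [-1, -11/13]
step 1: P̄ = F·P·Fᵀ + Q = [1442/5 -354/5; -354/5 1389/65]
step 1: y = z − H·x̄ = [-33/13]
step 1: S = H·P̄·Hᵀ + R = [98574/65]
step 1: K = P̄·Hᵀ·S⁻¹ = [-7072/16429; 459/4694]
step 1: x' = x̄ + K·y = [1523/16429, -5137/4694]
step 1: P' = (I − K·H)·P̄ = [121522/16429 -16350/2347; -16350/2347 32241/4694]

step 0: x' = [-8/13, -3/26], P' = [1164/65 -230/13; -230/13 463/26]
step 1: x' = [1523/16429, -5137/4694], P' = [121522/16429 -16350/2347; -16350/2347 32241/4694]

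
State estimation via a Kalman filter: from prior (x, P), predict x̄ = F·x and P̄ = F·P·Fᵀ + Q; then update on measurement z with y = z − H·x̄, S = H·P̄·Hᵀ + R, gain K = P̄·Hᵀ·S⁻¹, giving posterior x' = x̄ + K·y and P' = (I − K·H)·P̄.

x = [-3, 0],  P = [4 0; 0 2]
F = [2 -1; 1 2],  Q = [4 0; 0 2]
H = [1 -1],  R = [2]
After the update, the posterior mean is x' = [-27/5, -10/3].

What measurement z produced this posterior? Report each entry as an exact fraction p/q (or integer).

z = [-2]

x̄ = F·x = [-6, -3]
P̄ = F·P·Fᵀ + Q = [22 4; 4 14]
S = H·P̄·Hᵀ + R = [30]
K = P̄·Hᵀ·S⁻¹ = [3/5; -1/3]
x' − x̄ = [3/5, -1/3] = K·y
y = (KᵀK)⁻¹·Kᵀ·(x' − x̄) = [1]
z = y + H·x̄ = [1] + [-3] = [-2]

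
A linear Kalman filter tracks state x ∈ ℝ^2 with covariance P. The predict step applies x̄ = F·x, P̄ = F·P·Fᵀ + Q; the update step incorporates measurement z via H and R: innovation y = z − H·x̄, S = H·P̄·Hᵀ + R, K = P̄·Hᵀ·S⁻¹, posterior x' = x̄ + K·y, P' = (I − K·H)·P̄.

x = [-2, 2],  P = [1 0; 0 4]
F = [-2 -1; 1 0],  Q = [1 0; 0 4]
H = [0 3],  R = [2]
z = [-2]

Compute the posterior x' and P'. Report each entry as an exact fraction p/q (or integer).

x' = [70/47, -34/47]
P' = [387/47 -4/47; -4/47 10/47]

x̄ = F·x = [2, -2]
P̄ = F·P·Fᵀ + Q = [9 -2; -2 5]
y = z − H·x̄ = [4]
S = H·P̄·Hᵀ + R = [47]
K = P̄·Hᵀ·S⁻¹ = [-6/47; 15/47]
x' = x̄ + K·y = [70/47, -34/47]
P' = (I − K·H)·P̄ = [387/47 -4/47; -4/47 10/47]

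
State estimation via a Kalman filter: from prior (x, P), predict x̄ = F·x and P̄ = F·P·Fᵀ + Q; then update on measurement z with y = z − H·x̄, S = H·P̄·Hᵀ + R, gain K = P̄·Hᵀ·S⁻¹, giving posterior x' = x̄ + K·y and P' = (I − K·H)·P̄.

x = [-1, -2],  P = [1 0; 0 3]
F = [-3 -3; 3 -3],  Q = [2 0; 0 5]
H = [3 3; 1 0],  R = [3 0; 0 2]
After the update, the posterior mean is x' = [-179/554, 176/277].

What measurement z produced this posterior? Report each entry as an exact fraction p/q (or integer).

x̄ = F·x = [9, 3]
P̄ = F·P·Fᵀ + Q = [38 18; 18 41]
S = H·P̄·Hᵀ + R = [1038 168; 168 40]
K = P̄·Hᵀ·S⁻¹ = [7/277 935/1108; 169/554 -921/1108]
x' − x̄ = [-5165/554, -655/277] = K·y
y = (KᵀK)⁻¹·Kᵀ·(x' − x̄) = [-35, -10]
z = y + H·x̄ = [-35, -10] + [36, 9] = [1, -1]

z = [1, -1]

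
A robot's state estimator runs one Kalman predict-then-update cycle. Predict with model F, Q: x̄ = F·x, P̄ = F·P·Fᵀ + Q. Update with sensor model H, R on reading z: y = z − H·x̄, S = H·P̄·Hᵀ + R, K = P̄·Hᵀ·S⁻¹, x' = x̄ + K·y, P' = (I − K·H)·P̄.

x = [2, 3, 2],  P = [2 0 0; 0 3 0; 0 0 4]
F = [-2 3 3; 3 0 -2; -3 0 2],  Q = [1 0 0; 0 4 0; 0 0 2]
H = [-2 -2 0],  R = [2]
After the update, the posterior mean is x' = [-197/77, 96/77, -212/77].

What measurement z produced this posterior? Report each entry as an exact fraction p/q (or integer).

x̄ = F·x = [11, 2, -2]
P̄ = F·P·Fᵀ + Q = [72 -36 36; -36 38 -34; 36 -34 36]
S = H·P̄·Hᵀ + R = [154]
K = P̄·Hᵀ·S⁻¹ = [-36/77; -2/77; -2/77]
x' − x̄ = [-1044/77, -58/77, -58/77] = K·y
y = (KᵀK)⁻¹·Kᵀ·(x' − x̄) = [29]
z = y + H·x̄ = [29] + [-26] = [3]

z = [3]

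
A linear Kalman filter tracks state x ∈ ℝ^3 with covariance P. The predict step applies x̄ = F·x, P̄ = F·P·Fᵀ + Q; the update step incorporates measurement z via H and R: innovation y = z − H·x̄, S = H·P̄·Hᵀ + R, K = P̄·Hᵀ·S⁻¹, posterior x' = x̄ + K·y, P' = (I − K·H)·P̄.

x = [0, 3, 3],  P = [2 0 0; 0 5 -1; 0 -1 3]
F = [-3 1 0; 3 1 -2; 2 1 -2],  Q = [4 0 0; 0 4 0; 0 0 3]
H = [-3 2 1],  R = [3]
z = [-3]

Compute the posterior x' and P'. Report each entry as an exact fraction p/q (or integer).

x̄ = F·x = [3, -3, -3]
P̄ = F·P·Fᵀ + Q = [27 -11 -5; -11 43 33; -5 33 32]
y = z − H·x̄ = [15]
S = H·P̄·Hᵀ + R = [744]
K = P̄·Hᵀ·S⁻¹ = [-9/62; 19/93; 113/744]
x' = x̄ + K·y = [51/62, 2/31, -179/248]
P' = (I − K·H)·P̄ = [351/31 343/31 707/62; 343/31 1111/93 922/93; 707/62 922/93 11039/744]

x' = [51/62, 2/31, -179/248]
P' = [351/31 343/31 707/62; 343/31 1111/93 922/93; 707/62 922/93 11039/744]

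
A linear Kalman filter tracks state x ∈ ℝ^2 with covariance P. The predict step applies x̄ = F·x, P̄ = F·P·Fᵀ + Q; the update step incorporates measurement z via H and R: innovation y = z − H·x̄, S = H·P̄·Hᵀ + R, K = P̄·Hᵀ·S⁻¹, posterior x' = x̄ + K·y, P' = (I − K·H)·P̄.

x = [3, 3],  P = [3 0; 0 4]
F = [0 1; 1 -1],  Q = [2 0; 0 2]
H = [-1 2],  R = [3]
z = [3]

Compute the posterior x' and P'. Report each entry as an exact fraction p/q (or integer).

x̄ = F·x = [3, 0]
P̄ = F·P·Fᵀ + Q = [6 -4; -4 9]
y = z − H·x̄ = [6]
S = H·P̄·Hᵀ + R = [61]
K = P̄·Hᵀ·S⁻¹ = [-14/61; 22/61]
x' = x̄ + K·y = [99/61, 132/61]
P' = (I − K·H)·P̄ = [170/61 64/61; 64/61 65/61]

x' = [99/61, 132/61]
P' = [170/61 64/61; 64/61 65/61]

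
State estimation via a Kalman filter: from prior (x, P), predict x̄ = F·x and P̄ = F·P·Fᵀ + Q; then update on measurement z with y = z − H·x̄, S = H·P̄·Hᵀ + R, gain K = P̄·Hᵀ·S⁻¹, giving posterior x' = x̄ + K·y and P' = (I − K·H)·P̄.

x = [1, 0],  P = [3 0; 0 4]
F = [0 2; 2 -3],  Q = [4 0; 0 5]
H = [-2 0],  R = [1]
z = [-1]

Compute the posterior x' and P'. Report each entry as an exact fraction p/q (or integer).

x̄ = F·x = [0, 2]
P̄ = F·P·Fᵀ + Q = [20 -24; -24 53]
y = z − H·x̄ = [-1]
S = H·P̄·Hᵀ + R = [81]
K = P̄·Hᵀ·S⁻¹ = [-40/81; 16/27]
x' = x̄ + K·y = [40/81, 38/27]
P' = (I − K·H)·P̄ = [20/81 -8/27; -8/27 221/9]

x' = [40/81, 38/27]
P' = [20/81 -8/27; -8/27 221/9]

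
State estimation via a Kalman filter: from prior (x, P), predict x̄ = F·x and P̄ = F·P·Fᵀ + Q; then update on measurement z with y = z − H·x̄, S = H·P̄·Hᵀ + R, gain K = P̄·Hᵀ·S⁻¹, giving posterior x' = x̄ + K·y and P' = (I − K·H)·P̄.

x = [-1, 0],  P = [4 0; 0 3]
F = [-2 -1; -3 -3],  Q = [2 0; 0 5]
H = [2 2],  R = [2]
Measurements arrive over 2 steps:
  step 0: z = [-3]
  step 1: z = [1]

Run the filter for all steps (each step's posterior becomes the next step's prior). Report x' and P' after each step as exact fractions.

step 0: x' = [-80/311, -380/311], P' = [699/311 -645/311; -645/311 746/311]
step 1: x' = [-4449/11887, 12157/11887], P' = [29106/11887 -26895/11887; -26895/11887 30472/11887]

step 0: x̄ = F·x = [2, 3]
step 0: P̄ = F·P·Fᵀ + Q = [21 33; 33 68]
step 0: y = z − H·x̄ = [-13]
step 0: S = H·P̄·Hᵀ + R = [622]
step 0: K = P̄·Hᵀ·S⁻¹ = [54/311; 101/311]
step 0: x' = x̄ + K·y = [-80/311, -380/311]
step 0: P' = (I − K·H)·P̄ = [699/311 -645/311; -645/311 746/311]
step 1: x̄ = F·x = [540/311, 1380/311]
step 1: P̄ = F·P·Fᵀ + Q = [1584/311 627/311; 627/311 2950/311]
step 1: y = z − H·x̄ = [-3529/311]
step 1: S = H·P̄·Hᵀ + R = [23774/311]
step 1: K = P̄·Hᵀ·S⁻¹ = [2211/11887; 3577/11887]
step 1: x' = x̄ + K·y = [-4449/11887, 12157/11887]
step 1: P' = (I − K·H)·P̄ = [29106/11887 -26895/11887; -26895/11887 30472/11887]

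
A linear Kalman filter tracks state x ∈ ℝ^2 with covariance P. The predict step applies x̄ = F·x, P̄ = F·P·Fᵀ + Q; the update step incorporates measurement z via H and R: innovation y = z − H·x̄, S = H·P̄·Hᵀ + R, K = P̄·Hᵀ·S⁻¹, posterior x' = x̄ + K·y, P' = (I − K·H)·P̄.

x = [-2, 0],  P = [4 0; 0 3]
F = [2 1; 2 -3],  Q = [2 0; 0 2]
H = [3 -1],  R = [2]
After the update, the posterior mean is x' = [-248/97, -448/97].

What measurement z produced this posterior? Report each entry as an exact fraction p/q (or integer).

x̄ = F·x = [-4, -4]
P̄ = F·P·Fᵀ + Q = [21 7; 7 45]
S = H·P̄·Hᵀ + R = [194]
K = P̄·Hᵀ·S⁻¹ = [28/97; -12/97]
x' − x̄ = [140/97, -60/97] = K·y
y = (KᵀK)⁻¹·Kᵀ·(x' − x̄) = [5]
z = y + H·x̄ = [5] + [-8] = [-3]

z = [-3]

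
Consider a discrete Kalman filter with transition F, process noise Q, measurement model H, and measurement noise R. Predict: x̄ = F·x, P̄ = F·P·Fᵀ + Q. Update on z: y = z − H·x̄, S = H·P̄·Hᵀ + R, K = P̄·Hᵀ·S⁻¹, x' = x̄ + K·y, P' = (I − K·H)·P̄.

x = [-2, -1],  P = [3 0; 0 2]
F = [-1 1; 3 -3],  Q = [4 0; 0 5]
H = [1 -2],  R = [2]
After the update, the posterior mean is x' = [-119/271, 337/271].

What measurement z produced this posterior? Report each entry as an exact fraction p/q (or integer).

x̄ = F·x = [1, -3]
P̄ = F·P·Fᵀ + Q = [9 -15; -15 50]
S = H·P̄·Hᵀ + R = [271]
K = P̄·Hᵀ·S⁻¹ = [39/271; -115/271]
x' − x̄ = [-390/271, 1150/271] = K·y
y = (KᵀK)⁻¹·Kᵀ·(x' − x̄) = [-10]
z = y + H·x̄ = [-10] + [7] = [-3]

z = [-3]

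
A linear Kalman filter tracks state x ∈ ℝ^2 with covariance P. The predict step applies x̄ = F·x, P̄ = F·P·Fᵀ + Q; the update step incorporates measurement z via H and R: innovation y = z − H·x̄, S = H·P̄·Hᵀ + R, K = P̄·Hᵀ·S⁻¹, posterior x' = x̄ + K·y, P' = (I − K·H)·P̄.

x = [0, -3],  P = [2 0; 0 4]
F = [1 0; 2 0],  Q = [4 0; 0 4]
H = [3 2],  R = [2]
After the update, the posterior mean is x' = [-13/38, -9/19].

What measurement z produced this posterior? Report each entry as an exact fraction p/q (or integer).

x̄ = F·x = [0, 0]
P̄ = F·P·Fᵀ + Q = [6 4; 4 12]
S = H·P̄·Hᵀ + R = [152]
K = P̄·Hᵀ·S⁻¹ = [13/76; 9/38]
x' − x̄ = [-13/38, -9/19] = K·y
y = (KᵀK)⁻¹·Kᵀ·(x' − x̄) = [-2]
z = y + H·x̄ = [-2] + [0] = [-2]

z = [-2]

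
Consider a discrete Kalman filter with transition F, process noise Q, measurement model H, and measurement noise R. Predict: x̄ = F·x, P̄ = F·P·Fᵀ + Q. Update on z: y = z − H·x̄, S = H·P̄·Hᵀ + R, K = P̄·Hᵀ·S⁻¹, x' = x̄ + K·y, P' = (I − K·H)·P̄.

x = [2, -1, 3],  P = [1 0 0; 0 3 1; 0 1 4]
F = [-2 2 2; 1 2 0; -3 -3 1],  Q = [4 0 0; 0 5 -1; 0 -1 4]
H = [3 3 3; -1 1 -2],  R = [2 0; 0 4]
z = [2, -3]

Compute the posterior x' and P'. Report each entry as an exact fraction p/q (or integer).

x' = [1941/15553, -9018/15553, 34899/31106]
P' = [90382/15553 -25446/15553 -62164/15553; -25446/15553 15194/15553 11604/15553; -62164/15553 11604/15553 49879/15553]

x̄ = F·x = [0, 0, 0]
P̄ = F·P·Fᵀ + Q = [44 14 -8; 14 18 -20; -8 -20 38]
y = z − H·x̄ = [2, -3]
S = H·P̄·Hᵀ + R = [650 -174; -174 238]
K = P̄·Hᵀ·S⁻¹ = [4158/15553 2125/15553; 2028/15553 4358/15553; -2043/31106 -12995/31106]
x' = x̄ + K·y = [1941/15553, -9018/15553, 34899/31106]
P' = (I − K·H)·P̄ = [90382/15553 -25446/15553 -62164/15553; -25446/15553 15194/15553 11604/15553; -62164/15553 11604/15553 49879/15553]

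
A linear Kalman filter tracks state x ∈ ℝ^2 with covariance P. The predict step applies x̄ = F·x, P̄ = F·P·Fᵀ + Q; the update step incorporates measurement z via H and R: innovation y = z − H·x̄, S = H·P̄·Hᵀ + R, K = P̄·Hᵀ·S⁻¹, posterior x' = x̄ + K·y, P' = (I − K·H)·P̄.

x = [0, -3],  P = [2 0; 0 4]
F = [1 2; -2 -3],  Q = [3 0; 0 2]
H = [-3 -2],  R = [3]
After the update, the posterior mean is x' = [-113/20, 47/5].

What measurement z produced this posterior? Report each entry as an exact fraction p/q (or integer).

z = [-2]

x̄ = F·x = [-6, 9]
P̄ = F·P·Fᵀ + Q = [21 -28; -28 46]
S = H·P̄·Hᵀ + R = [40]
K = P̄·Hᵀ·S⁻¹ = [-7/40; -1/5]
x' − x̄ = [7/20, 2/5] = K·y
y = (KᵀK)⁻¹·Kᵀ·(x' − x̄) = [-2]
z = y + H·x̄ = [-2] + [0] = [-2]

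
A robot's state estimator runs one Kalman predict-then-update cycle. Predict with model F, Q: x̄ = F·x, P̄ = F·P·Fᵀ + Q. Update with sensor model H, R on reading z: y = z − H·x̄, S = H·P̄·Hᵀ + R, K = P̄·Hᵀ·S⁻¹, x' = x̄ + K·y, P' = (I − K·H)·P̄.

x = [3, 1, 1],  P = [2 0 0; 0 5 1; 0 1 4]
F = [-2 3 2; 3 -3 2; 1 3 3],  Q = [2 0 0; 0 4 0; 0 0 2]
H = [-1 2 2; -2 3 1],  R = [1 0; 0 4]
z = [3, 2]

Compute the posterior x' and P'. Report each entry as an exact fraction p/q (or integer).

x' = [-67096/36497, -296001/255479, 453729/255479]
P' = [191431/36497 111849/36497 -8465/36497; 111849/36497 689569/255479 -289089/255479; -8465/36497 -289089/255479 340877/255479]

x̄ = F·x = [-1, 8, 9]
P̄ = F·P·Fᵀ + Q = [83 -41 80; -41 71 -18; 80 -18 103]
y = z − H·x̄ = [-32, -33]
S = H·P̄·Hᵀ + R = [480 541; 541 1142]
K = P̄·Hᵀ·S⁻¹ = [15337/36497 -13945/36497; 18017/255479 53433/255479; 162831/255479 -101970/255479]
x' = x̄ + K·y = [-67096/36497, -296001/255479, 453729/255479]
P' = (I − K·H)·P̄ = [191431/36497 111849/36497 -8465/36497; 111849/36497 689569/255479 -289089/255479; -8465/36497 -289089/255479 340877/255479]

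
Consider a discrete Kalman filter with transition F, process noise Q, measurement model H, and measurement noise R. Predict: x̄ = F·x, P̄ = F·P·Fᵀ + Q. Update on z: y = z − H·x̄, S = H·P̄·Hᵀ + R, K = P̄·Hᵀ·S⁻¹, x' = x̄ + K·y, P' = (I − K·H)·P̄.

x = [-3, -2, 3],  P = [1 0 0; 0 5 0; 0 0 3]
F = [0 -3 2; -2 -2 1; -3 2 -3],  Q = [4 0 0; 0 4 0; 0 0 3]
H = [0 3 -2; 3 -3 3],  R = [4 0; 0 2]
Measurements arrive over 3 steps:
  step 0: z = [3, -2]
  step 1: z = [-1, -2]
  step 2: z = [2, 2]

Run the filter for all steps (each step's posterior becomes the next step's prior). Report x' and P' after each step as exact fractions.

step 0: x̄ = F·x = [12, 13, -4]
step 0: P̄ = F·P·Fᵀ + Q = [61 36 -48; 36 31 -23; -48 -23 59]
step 0: y = z − H·x̄ = [-44, 13]
step 0: S = H·P̄·Hᵀ + R = [795 -366; -366 263]
step 0: K = P̄·Hᵀ·S⁻¹ = [9466/25043 6603/25043; 16793/75129 2648/25043; -11849/75129 4216/25043]
step 0: x' = x̄ + K·y = [-30149/25043, 341057/75129, 385264/75129]
step 0: P' = (I − K·H)·P̄ = [52166/25043 -57664/25043 -105428/25043; -57664/25043 423748/75129 602036/75129; -105428/25043 602036/75129 926752/75129]
step 1: x̄ = F·x = [-252643/75129, -38652/25043, -202337/75129]
step 1: P̄ = F·P·Fᵀ + Q = [596824/75129 136308/25043 64244/75129; 136308/25043 340436/25043 -4936/25043; 64244/75129 -4936/25043 827989/75129]
step 1: y = z − H·x̄ = [-131935/75129, 288938/25043]
step 1: S = H·P̄·Hᵀ + R = [12981940/75129 -3695658/25043; -3695658/25043 5409217/25043]
step 1: K = P̄·Hᵀ·S⁻¹ = [87213697/291982454 36598053/145991227; 97631751/291982454 16424235/145991227; 8570225/291982454 27408096/145991227]
step 1: x' = x̄ + K·y = [-290519677/291982454, -243110501/291982454, -168964365/291982454]
step 1: P' = (I − K·H)·P̄ = [153794482/145991227 -84364166/145991227 -213759946/145991227; -84364166/145991227 385890814/145991227 481204470/145991227; -213759946/145991227 481204470/145991227 713236480/145991227]
step 2: x̄ = F·x = [391402773/291982454, 898295991/291982454, 446115562/145991227]
step 2: P̄ = F·P·Fᵀ + Q = [1135474514/145991227 722241342/145991227 184176528/145991227; 722241342/145991227 1711251148/145991227 279121786/145991227; 184176528/145991227 279121786/145991227 1175052919/145991227]
step 2: y = z − H·x̄ = [-326460817/291982454, -286024405/145991227]
step 2: S = H·P̄·Hᵀ + R = [17335975484/145991227 -12869638146/145991227; -12869638146/145991227 21778630883/145991227]
step 2: K = P̄·Hᵀ·S⁻¹ = [213134031465/725818357064 92838495315/362909178532; 61853318401/181454589266 9403541271/90727294633; 29989362757/725818357064 62856066699/362909178532]
step 2: x' = x̄ + K·y = [741764476521/1451636714128, 904497336947/362909178532, 3876218537181/1451636714128]
step 2: P' = (I − K·H)·P̄ = [370154041949/362909178532 -47563840137/90727294633 -498517072287/362909178532; -47563840137/90727294633 231372372104/90727294633 285205239755/90727294633; -498517072287/362909178532 285205239755/90727294633 1681242075773/362909178532]

step 0: x' = [-30149/25043, 341057/75129, 385264/75129], P' = [52166/25043 -57664/25043 -105428/25043; -57664/25043 423748/75129 602036/75129; -105428/25043 602036/75129 926752/75129]
step 1: x' = [-290519677/291982454, -243110501/291982454, -168964365/291982454], P' = [153794482/145991227 -84364166/145991227 -213759946/145991227; -84364166/145991227 385890814/145991227 481204470/145991227; -213759946/145991227 481204470/145991227 713236480/145991227]
step 2: x' = [741764476521/1451636714128, 904497336947/362909178532, 3876218537181/1451636714128], P' = [370154041949/362909178532 -47563840137/90727294633 -498517072287/362909178532; -47563840137/90727294633 231372372104/90727294633 285205239755/90727294633; -498517072287/362909178532 285205239755/90727294633 1681242075773/362909178532]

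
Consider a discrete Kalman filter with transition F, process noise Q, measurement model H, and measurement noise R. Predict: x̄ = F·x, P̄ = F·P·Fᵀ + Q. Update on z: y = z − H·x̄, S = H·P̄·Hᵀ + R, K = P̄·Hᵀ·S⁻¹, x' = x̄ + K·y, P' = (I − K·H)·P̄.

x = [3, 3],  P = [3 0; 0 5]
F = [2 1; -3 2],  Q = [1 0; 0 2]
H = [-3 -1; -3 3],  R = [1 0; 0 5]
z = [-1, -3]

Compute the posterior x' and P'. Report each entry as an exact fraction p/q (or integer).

x̄ = F·x = [9, -3]
P̄ = F·P·Fᵀ + Q = [18 -8; -8 49]
y = z − H·x̄ = [23, 33]
S = H·P̄·Hᵀ + R = [164 63; 63 752]
K = P̄·Hᵀ·S⁻¹ = [-29678/119359 -9894/119359; -29573/119359 29619/119359]
x' = x̄ + K·y = [65135/119359, -60829/119359]
P' = (I − K·H)·P̄ = [11542/119359 -4948/119359; -4948/119359 44417/119359]

x' = [65135/119359, -60829/119359]
P' = [11542/119359 -4948/119359; -4948/119359 44417/119359]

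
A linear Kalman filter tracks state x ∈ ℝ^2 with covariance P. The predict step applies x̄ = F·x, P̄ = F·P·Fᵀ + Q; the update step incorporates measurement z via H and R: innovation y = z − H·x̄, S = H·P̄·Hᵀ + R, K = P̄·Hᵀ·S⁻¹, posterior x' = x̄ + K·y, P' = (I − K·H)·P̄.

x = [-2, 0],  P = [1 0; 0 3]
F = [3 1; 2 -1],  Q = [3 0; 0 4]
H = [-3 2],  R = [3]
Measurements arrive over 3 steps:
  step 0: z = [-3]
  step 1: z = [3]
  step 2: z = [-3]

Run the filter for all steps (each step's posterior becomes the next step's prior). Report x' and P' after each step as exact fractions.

step 0: x' = [-369/146, -753/146], P' = [669/146 945/146; 945/146 1437/146]
step 1: x' = [-8043/26654, 14928/13327], P' = [154275/53308 203337/53308; 203337/53308 302709/53308]
step 2: x' = [-1988745/12021809, -42118971/24043618], P' = [34836726/12021809 91948905/24043618; 91948905/24043618 273988437/48087236]

step 0: x̄ = F·x = [-6, -4]
step 0: P̄ = F·P·Fᵀ + Q = [15 3; 3 11]
step 0: y = z − H·x̄ = [-13]
step 0: S = H·P̄·Hᵀ + R = [146]
step 0: K = P̄·Hᵀ·S⁻¹ = [-39/146; 13/146]
step 0: x' = x̄ + K·y = [-369/146, -753/146]
step 0: P' = (I − K·H)·P̄ = [669/146 945/146; 945/146 1437/146]
step 1: x̄ = F·x = [-930/73, 15/146]
step 1: P̄ = F·P·Fᵀ + Q = [6783/73 816/73; 816/73 917/146]
step 1: y = z − H·x̄ = [-2586/73]
step 1: S = H·P̄·Hᵀ + R = [53308/73]
step 1: K = P̄·Hᵀ·S⁻¹ = [-18717/53308; -1531/53308]
step 1: x' = x̄ + K·y = [-8043/26654, 14928/13327]
step 1: P' = (I − K·H)·P̄ = [154275/53308 203337/53308; 203337/53308 302709/53308]
step 2: x̄ = F·x = [5727/26654, -22971/13327]
step 2: P̄ = F·P·Fᵀ + Q = [1535565/26654 104901/13327; 104901/13327 319693/53308]
step 2: y = z − H·x̄ = [29103/26654]
step 2: S = H·P̄·Hᵀ + R = [12021809/26654]
step 2: K = P̄·Hᵀ·S⁻¹ = [-4187091/12021809; -309713/12021809]
step 2: x' = x̄ + K·y = [-1988745/12021809, -42118971/24043618]
step 2: P' = (I − K·H)·P̄ = [34836726/12021809 91948905/24043618; 91948905/24043618 273988437/48087236]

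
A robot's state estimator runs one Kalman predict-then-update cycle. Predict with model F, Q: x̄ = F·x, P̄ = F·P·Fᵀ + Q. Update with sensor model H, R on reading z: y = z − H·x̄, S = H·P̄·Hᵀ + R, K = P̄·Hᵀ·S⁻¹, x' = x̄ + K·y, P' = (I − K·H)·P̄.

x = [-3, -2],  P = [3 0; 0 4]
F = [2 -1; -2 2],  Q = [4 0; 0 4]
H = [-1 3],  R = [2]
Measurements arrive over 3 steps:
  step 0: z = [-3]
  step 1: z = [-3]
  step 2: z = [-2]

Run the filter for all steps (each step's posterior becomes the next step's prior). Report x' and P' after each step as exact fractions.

step 0: x̄ = F·x = [-4, 2]
step 0: P̄ = F·P·Fᵀ + Q = [20 -20; -20 32]
step 0: y = z − H·x̄ = [-13]
step 0: S = H·P̄·Hᵀ + R = [430]
step 0: K = P̄·Hᵀ·S⁻¹ = [-8/43; 58/215]
step 0: x' = x̄ + K·y = [-68/43, -324/215]
step 0: P' = (I − K·H)·P̄ = [220/43 68/43; 68/43 152/215]
step 1: x̄ = F·x = [-356/215, 32/215]
step 1: P̄ = F·P·Fᵀ + Q = [4052/215 -2664/215; -2664/215 3148/215]
step 1: y = z − H·x̄ = [-1097/215]
step 1: S = H·P̄·Hᵀ + R = [48798/215]
step 1: K = P̄·Hᵀ·S⁻¹ = [-6022/24399; 2018/8133]
step 1: x' = x̄ + K·y = [-9674/24399, -9086/8133]
step 1: P' = (I − K·H)·P̄ = [122492/24399 12272/8133; 12272/8133 1812/2711]
step 2: x̄ = F·x = [7910/24399, -35168/24399]
step 2: P̄ = F·P·Fᵀ + Q = [456608/24399 -301688/24399; -301688/24399 358268/24399]
step 2: y = z − H·x̄ = [64616/24399]
step 2: S = H·P̄·Hᵀ + R = [5539946/24399]
step 2: K = P̄·Hᵀ·S⁻¹ = [-680836/2769973; 688246/2769973]
step 2: x' = x̄ + K·y = [-905054/2769973, -2169872/2769973]
step 2: P' = (I − K·H)·P̄ = [13841408/2769973 4159912/2769973; 4159912/2769973 1845468/2769973]

step 0: x' = [-68/43, -324/215], P' = [220/43 68/43; 68/43 152/215]
step 1: x' = [-9674/24399, -9086/8133], P' = [122492/24399 12272/8133; 12272/8133 1812/2711]
step 2: x' = [-905054/2769973, -2169872/2769973], P' = [13841408/2769973 4159912/2769973; 4159912/2769973 1845468/2769973]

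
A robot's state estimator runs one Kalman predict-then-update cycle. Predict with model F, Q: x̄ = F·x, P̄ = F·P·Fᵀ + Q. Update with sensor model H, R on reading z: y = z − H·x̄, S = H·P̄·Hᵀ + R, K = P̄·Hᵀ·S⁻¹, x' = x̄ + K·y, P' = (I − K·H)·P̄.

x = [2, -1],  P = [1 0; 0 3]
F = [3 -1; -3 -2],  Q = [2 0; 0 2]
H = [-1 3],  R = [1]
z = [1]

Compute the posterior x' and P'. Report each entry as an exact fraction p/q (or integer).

x' = [61/12, 2]
P' = [2831/240 39/10; 39/10 7/5]

x̄ = F·x = [7, -4]
P̄ = F·P·Fᵀ + Q = [14 -3; -3 23]
y = z − H·x̄ = [20]
S = H·P̄·Hᵀ + R = [240]
K = P̄·Hᵀ·S⁻¹ = [-23/240; 3/10]
x' = x̄ + K·y = [61/12, 2]
P' = (I − K·H)·P̄ = [2831/240 39/10; 39/10 7/5]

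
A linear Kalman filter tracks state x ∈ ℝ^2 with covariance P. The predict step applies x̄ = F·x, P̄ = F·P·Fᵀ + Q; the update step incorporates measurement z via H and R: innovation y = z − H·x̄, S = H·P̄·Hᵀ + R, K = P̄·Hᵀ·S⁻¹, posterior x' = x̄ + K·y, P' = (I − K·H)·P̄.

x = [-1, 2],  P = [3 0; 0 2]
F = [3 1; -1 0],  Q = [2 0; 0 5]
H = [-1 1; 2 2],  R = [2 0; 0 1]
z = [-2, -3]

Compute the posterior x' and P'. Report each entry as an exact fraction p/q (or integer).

x' = [337/2899, -4505/2899]
P' = [1565/2899 -1187/2899; -1187/2899 1519/2899]

x̄ = F·x = [-1, 1]
P̄ = F·P·Fᵀ + Q = [31 -9; -9 8]
y = z − H·x̄ = [-4, -3]
S = H·P̄·Hᵀ + R = [59 -46; -46 85]
K = P̄·Hᵀ·S⁻¹ = [-1376/2899 756/2899; 1353/2899 664/2899]
x' = x̄ + K·y = [337/2899, -4505/2899]
P' = (I − K·H)·P̄ = [1565/2899 -1187/2899; -1187/2899 1519/2899]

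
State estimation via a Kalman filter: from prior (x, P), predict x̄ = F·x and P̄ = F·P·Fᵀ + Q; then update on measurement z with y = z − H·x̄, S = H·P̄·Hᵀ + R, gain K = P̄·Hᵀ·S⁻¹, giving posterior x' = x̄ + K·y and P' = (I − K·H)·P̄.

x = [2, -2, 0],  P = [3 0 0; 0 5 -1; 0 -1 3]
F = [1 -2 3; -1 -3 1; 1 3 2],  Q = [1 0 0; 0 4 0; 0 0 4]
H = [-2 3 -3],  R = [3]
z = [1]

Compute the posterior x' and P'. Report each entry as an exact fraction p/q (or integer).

x' = [2275/414, 1351/621, -2273/1242]
P' = [8333/138 7772/207 -1141/414; 7772/207 16663/621 1016/621; -1141/414 1016/621 4559/1242]

x̄ = F·x = [6, 4, -4]
P̄ = F·P·Fᵀ + Q = [63 47 -14; 47 61 -39; -14 -39 52]
y = z − H·x̄ = [-11]
S = H·P̄·Hᵀ + R = [1242]
K = P̄·Hᵀ·S⁻¹ = [19/414; 103/621; -245/1242]
x' = x̄ + K·y = [2275/414, 1351/621, -2273/1242]
P' = (I − K·H)·P̄ = [8333/138 7772/207 -1141/414; 7772/207 16663/621 1016/621; -1141/414 1016/621 4559/1242]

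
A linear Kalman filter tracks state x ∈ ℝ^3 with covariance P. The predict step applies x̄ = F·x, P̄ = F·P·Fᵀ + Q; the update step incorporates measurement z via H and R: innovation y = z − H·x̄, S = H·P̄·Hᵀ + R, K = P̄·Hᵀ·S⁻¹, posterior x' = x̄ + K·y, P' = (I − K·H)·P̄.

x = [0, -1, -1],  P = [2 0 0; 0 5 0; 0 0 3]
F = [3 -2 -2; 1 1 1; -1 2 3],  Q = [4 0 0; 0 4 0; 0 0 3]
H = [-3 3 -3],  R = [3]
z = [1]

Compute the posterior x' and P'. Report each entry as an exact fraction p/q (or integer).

x̄ = F·x = [4, -2, -5]
P̄ = F·P·Fᵀ + Q = [54 -10 -44; -10 14 17; -44 17 52]
y = z − H·x̄ = [4]
S = H·P̄·Hᵀ + R = [165]
K = P̄·Hᵀ·S⁻¹ = [-4/11; 7/55; 9/55]
x' = x̄ + K·y = [28/11, -82/55, -239/55]
P' = (I − K·H)·P̄ = [354/11 -26/11 -376/11; -26/11 623/55 746/55; -376/11 746/55 2617/55]

x' = [28/11, -82/55, -239/55]
P' = [354/11 -26/11 -376/11; -26/11 623/55 746/55; -376/11 746/55 2617/55]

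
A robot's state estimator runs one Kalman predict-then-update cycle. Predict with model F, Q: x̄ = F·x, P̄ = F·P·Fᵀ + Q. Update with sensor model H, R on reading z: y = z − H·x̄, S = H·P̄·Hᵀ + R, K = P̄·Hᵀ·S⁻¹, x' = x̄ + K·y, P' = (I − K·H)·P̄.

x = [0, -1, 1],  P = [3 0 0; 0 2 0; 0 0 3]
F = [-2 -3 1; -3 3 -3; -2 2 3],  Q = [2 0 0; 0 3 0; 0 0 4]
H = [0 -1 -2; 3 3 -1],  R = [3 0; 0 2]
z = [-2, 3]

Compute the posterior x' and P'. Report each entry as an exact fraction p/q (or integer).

x̄ = F·x = [4, -6, 1]
P̄ = F·P·Fᵀ + Q = [35 -9 9; -9 75 3; 9 3 51]
y = z − H·x̄ = [-6, 10]
S = H·P̄·Hᵀ + R = [294 -165; -165 809]
K = P̄·Hᵀ·S⁻¹ = [1368/70207 6267/70207; -11118/70207 14655/70207; -29140/70207 -7245/70207]
x' = x̄ + K·y = [335290/70207, -207984/70207, 172597/70207]
P' = (I − K·H)·P̄ = [2037134/70207 -1743120/70207 869508/70207; -1743120/70207 1507242/70207 -736944/70207; 869508/70207 -736944/70207 412182/70207]

x' = [335290/70207, -207984/70207, 172597/70207]
P' = [2037134/70207 -1743120/70207 869508/70207; -1743120/70207 1507242/70207 -736944/70207; 869508/70207 -736944/70207 412182/70207]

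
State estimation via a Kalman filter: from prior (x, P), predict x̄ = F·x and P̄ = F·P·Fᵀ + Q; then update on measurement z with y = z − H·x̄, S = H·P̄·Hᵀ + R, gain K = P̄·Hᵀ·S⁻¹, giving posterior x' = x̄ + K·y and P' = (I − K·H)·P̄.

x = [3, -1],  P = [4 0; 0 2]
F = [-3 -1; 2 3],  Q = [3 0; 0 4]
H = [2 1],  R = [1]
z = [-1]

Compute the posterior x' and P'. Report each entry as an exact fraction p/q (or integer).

x' = [-40/83, -15/83]
P' = [699/83 -1346/83; -1346/83 2670/83]

x̄ = F·x = [-8, 3]
P̄ = F·P·Fᵀ + Q = [41 -30; -30 38]
y = z − H·x̄ = [12]
S = H·P̄·Hᵀ + R = [83]
K = P̄·Hᵀ·S⁻¹ = [52/83; -22/83]
x' = x̄ + K·y = [-40/83, -15/83]
P' = (I − K·H)·P̄ = [699/83 -1346/83; -1346/83 2670/83]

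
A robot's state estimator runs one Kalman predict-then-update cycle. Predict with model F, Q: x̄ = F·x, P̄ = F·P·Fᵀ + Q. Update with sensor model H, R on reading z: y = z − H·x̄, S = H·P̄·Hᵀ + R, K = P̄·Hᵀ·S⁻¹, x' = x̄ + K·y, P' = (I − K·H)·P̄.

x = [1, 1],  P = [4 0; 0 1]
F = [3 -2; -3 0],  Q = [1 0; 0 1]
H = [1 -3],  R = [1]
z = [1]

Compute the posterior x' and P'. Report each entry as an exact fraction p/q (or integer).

x̄ = F·x = [1, -3]
P̄ = F·P·Fᵀ + Q = [41 -36; -36 37]
y = z − H·x̄ = [-9]
S = H·P̄·Hᵀ + R = [591]
K = P̄·Hᵀ·S⁻¹ = [149/591; -49/197]
x' = x̄ + K·y = [-250/197, -150/197]
P' = (I − K·H)·P̄ = [2030/591 209/197; 209/197 86/197]

x' = [-250/197, -150/197]
P' = [2030/591 209/197; 209/197 86/197]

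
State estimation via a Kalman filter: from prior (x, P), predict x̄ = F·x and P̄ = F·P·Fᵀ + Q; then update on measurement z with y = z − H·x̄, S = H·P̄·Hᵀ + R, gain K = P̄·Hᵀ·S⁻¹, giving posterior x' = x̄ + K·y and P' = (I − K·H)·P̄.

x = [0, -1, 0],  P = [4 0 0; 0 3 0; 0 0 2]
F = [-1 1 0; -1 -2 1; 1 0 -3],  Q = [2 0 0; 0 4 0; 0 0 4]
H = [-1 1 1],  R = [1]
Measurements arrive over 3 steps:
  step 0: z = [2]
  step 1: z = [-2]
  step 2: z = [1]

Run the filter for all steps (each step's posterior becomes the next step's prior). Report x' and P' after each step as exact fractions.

step 0: x' = [-7/10, 43/25, -2/5], P' = [9/2 11/5 2; 11/5 452/25 -78/5; 2 -78/5 18]
step 1: x' = [49/41, 65/41, -101/41], P' = [9395/697 -14783/697 23899/697; -14783/697 138619/2091 -59913/697; 23899/697 -59913/697 83137/697]
step 2: x' = [30428/39613, -307610/39613, 377906/39613], P' = [7553092/118839 -13115030/118839 6848458/39613; -13115030/118839 26175622/118839 -12995526/39613; 6848458/39613 -12995526/39613 19740626/39613]

step 0: x̄ = F·x = [-1, 2, 0]
step 0: P̄ = F·P·Fᵀ + Q = [9 -2 -4; -2 22 -10; -4 -10 26]
step 0: y = z − H·x̄ = [-1]
step 0: S = H·P̄·Hᵀ + R = [50]
step 0: K = P̄·Hᵀ·S⁻¹ = [-3/10; 7/25; 2/5]
step 0: x' = x̄ + K·y = [-7/10, 43/25, -2/5]
step 0: P' = (I − K·H)·P̄ = [9/2 11/5 2; 11/5 452/25 -78/5; 2 -78/5 18]
step 1: x̄ = F·x = [121/50, -157/50, 1/2]
step 1: P̄ = F·P·Fᵀ + Q = [1009/50 -2353/50 101/2; -2353/50 8301/50 -297/2; 101/2 -297/2 317/2]
step 1: y = z − H·x̄ = [153/50]
step 1: S = H·P̄·Hᵀ + R = [2091/50]
step 1: K = P̄·Hᵀ·S⁻¹ = [-279/697; 3229/2091; -675/697]
step 1: x' = x̄ + K·y = [49/41, 65/41, -101/41]
step 1: P' = (I − K·H)·P̄ = [9395/697 -14783/697 23899/697; -14783/697 138619/2091 -59913/697; 23899/697 -59913/697 83137/697]
step 2: x̄ = F·x = [16/41, -280/41, 352/41]
step 2: P̄ = F·P·Fᵀ + Q = [259684/2091 -544838/2091 227258/697; -544838/2091 1238602/2091 -493122/697; 227258/697 -493122/697 617022/697]
step 2: y = z − H·x̄ = [-15/41]
step 2: S = H·P̄·Hᵀ + R = [39613/697]
step 2: K = P̄·Hᵀ·S⁻¹ = [-40916/39613; 101358/39613; -103358/39613]
step 2: x' = x̄ + K·y = [30428/39613, -307610/39613, 377906/39613]
step 2: P' = (I − K·H)·P̄ = [7553092/118839 -13115030/118839 6848458/39613; -13115030/118839 26175622/118839 -12995526/39613; 6848458/39613 -12995526/39613 19740626/39613]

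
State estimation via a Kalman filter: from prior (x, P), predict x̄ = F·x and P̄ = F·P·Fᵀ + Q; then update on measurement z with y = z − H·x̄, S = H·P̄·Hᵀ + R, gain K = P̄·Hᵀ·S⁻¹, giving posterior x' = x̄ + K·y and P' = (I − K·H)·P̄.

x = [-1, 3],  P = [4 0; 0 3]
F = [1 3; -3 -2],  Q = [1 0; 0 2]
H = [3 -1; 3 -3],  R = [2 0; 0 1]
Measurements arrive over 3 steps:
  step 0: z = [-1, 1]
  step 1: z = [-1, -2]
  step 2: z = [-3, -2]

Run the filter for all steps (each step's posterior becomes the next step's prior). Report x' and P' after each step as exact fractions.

step 0: x̄ = F·x = [8, -3]
step 0: P̄ = F·P·Fᵀ + Q = [32 -30; -30 50]
step 0: y = z − H·x̄ = [-28, -32]
step 0: S = H·P̄·Hᵀ + R = [520 798; 798 1279]
step 0: K = P̄·Hᵀ·S⁻¹ = [6363/14138 -957/7069; 3115/7069 -3270/7069]
step 0: x' = x̄ + K·y = [-1906/7069, -3787/7069]
step 0: P' = (I − K·H)·P̄ = [3341/7069 3660/7069; 3660/7069 4750/7069]
step 1: x̄ = F·x = [-13267/7069, 13292/7069]
step 1: P̄ = F·P·Fᵀ + Q = [75120/7069 -78783/7069; -78783/7069 107127/7069]
step 1: y = z − H·x̄ = [46024/7069, 65539/7069]
step 1: S = H·P̄·Hᵀ + R = [1270043/7069 1942857/7069; 1942857/7069 3065386/7069]
step 1: K = P̄·Hᵀ·S⁻¹ = [4990965/16760321 -638856/16760321; 4343346/16760321 -5802282/16760321]
step 1: x' = x̄ + K·y = [-4883999/16760321, 5998102/16760321]
step 1: P' = (I − K·H)·P̄ = [5097441/16760321 5310393/16760321; 5310393/16760321 7244487/16760321]
step 2: x̄ = F·x = [13110307/16760321, 2655793/16760321]
step 2: P̄ = F·P·Fᵀ + Q = [118920503/16760321 -117173568/16760321; -117173568/16760321 172100275/16760321]
step 2: y = z − H·x̄ = [-86956091/16760321, -64884184/16760321]
step 2: S = H·P̄·Hᵀ + R = [1978946852/16760321 2992668168/16760321; 2992668168/16760321 4745071547/16760321]
step 2: K = P̄·Hᵀ·S⁻¹ = [1541763027/5181065884 -49753113/1295266471; 6711259079/25905329420 -2242630779/6476332355]
step 2: x' = x̄ + K·y = [-3175807981/5181065884, 802602883/5181065884]
step 2: P' = (I − K·H)·P̄ = [1574931769/5181065884 1641269253/5181065884; 1641269253/5181065884 11196520637/25905329420]

step 0: x' = [-1906/7069, -3787/7069], P' = [3341/7069 3660/7069; 3660/7069 4750/7069]
step 1: x' = [-4883999/16760321, 5998102/16760321], P' = [5097441/16760321 5310393/16760321; 5310393/16760321 7244487/16760321]
step 2: x' = [-3175807981/5181065884, 802602883/5181065884], P' = [1574931769/5181065884 1641269253/5181065884; 1641269253/5181065884 11196520637/25905329420]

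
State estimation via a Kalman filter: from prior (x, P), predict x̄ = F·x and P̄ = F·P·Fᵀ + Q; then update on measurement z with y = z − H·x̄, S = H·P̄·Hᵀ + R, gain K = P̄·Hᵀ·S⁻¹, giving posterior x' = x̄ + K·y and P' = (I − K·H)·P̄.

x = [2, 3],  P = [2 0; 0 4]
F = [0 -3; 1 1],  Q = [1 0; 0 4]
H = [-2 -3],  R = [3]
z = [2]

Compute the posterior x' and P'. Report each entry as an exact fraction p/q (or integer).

x' = [-835/97, 491/97]
P' = [2145/97 -1392/97; -1392/97 934/97]

x̄ = F·x = [-9, 5]
P̄ = F·P·Fᵀ + Q = [37 -12; -12 10]
y = z − H·x̄ = [-1]
S = H·P̄·Hᵀ + R = [97]
K = P̄·Hᵀ·S⁻¹ = [-38/97; -6/97]
x' = x̄ + K·y = [-835/97, 491/97]
P' = (I − K·H)·P̄ = [2145/97 -1392/97; -1392/97 934/97]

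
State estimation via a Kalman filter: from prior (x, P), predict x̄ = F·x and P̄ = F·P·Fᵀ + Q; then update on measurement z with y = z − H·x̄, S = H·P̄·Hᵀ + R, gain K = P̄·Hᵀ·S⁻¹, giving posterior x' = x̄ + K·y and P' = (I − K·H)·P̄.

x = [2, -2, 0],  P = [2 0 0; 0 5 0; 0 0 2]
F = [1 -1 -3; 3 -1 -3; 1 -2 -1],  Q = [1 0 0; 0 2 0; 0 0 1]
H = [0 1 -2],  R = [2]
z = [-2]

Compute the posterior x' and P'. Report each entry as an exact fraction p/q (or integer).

x' = [214/57, 454/57, 286/57]
P' = [1433/57 1646/57 830/57; 1646/57 2450/57 1226/57; 830/57 1226/57 641/57]

x̄ = F·x = [4, 8, 6]
P̄ = F·P·Fᵀ + Q = [26 29 18; 29 43 22; 18 22 25]
y = z − H·x̄ = [2]
S = H·P̄·Hᵀ + R = [57]
K = P̄·Hᵀ·S⁻¹ = [-7/57; -1/57; -28/57]
x' = x̄ + K·y = [214/57, 454/57, 286/57]
P' = (I − K·H)·P̄ = [1433/57 1646/57 830/57; 1646/57 2450/57 1226/57; 830/57 1226/57 641/57]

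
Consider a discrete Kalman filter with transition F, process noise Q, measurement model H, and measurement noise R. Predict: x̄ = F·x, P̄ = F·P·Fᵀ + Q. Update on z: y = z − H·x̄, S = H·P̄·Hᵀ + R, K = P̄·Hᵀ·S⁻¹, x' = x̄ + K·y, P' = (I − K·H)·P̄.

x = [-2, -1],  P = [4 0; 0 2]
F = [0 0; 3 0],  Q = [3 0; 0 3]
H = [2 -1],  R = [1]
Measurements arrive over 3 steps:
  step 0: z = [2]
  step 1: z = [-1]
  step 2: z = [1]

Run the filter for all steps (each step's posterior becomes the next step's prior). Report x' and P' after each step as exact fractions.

step 0: x̄ = F·x = [0, -6]
step 0: P̄ = F·P·Fᵀ + Q = [3 0; 0 39]
step 0: y = z − H·x̄ = [-4]
step 0: S = H·P̄·Hᵀ + R = [52]
step 0: K = P̄·Hᵀ·S⁻¹ = [3/26; -3/4]
step 0: x' = x̄ + K·y = [-6/13, -3]
step 0: P' = (I − K·H)·P̄ = [30/13 9/2; 9/2 39/4]
step 1: x̄ = F·x = [0, -18/13]
step 1: P̄ = F·P·Fᵀ + Q = [3 0; 0 309/13]
step 1: y = z − H·x̄ = [-31/13]
step 1: S = H·P̄·Hᵀ + R = [478/13]
step 1: K = P̄·Hᵀ·S⁻¹ = [39/239; -309/478]
step 1: x' = x̄ + K·y = [-93/239, 75/478]
step 1: P' = (I − K·H)·P̄ = [483/239 927/239; 927/239 4017/478]
step 2: x̄ = F·x = [0, -279/239]
step 2: P̄ = F·P·Fᵀ + Q = [3 0; 0 5064/239]
step 2: y = z − H·x̄ = [-40/239]
step 2: S = H·P̄·Hᵀ + R = [8171/239]
step 2: K = P̄·Hᵀ·S⁻¹ = [1434/8171; -5064/8171]
step 2: x' = x̄ + K·y = [-240/8171, -8691/8171]
step 2: P' = (I − K·H)·P̄ = [15909/8171 30384/8171; 30384/8171 65832/8171]

step 0: x' = [-6/13, -3], P' = [30/13 9/2; 9/2 39/4]
step 1: x' = [-93/239, 75/478], P' = [483/239 927/239; 927/239 4017/478]
step 2: x' = [-240/8171, -8691/8171], P' = [15909/8171 30384/8171; 30384/8171 65832/8171]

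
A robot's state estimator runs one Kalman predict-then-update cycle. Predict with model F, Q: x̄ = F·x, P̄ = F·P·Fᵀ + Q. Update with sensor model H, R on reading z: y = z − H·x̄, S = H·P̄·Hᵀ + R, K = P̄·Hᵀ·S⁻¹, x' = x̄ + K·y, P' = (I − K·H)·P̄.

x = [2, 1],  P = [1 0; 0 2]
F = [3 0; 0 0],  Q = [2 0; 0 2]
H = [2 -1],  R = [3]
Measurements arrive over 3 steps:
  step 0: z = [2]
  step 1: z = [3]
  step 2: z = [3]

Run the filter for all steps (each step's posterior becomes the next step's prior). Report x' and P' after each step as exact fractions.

step 0: x' = [74/49, 20/49], P' = [55/49 44/49; 44/49 94/49]
step 1: x' = [4668/2617, 594/2617], P' = [2965/2617 2372/2617; 2372/2617 5038/2617]
step 2: x' = [261534/140761, 40314/140761], P' = [159595/140761 127676/140761; 127676/140761 271054/140761]

step 0: x̄ = F·x = [6, 0]
step 0: P̄ = F·P·Fᵀ + Q = [11 0; 0 2]
step 0: y = z − H·x̄ = [-10]
step 0: S = H·P̄·Hᵀ + R = [49]
step 0: K = P̄·Hᵀ·S⁻¹ = [22/49; -2/49]
step 0: x' = x̄ + K·y = [74/49, 20/49]
step 0: P' = (I − K·H)·P̄ = [55/49 44/49; 44/49 94/49]
step 1: x̄ = F·x = [222/49, 0]
step 1: P̄ = F·P·Fᵀ + Q = [593/49 0; 0 2]
step 1: y = z − H·x̄ = [-297/49]
step 1: S = H·P̄·Hᵀ + R = [2617/49]
step 1: K = P̄·Hᵀ·S⁻¹ = [1186/2617; -98/2617]
step 1: x' = x̄ + K·y = [4668/2617, 594/2617]
step 1: P' = (I − K·H)·P̄ = [2965/2617 2372/2617; 2372/2617 5038/2617]
step 2: x̄ = F·x = [14004/2617, 0]
step 2: P̄ = F·P·Fᵀ + Q = [31919/2617 0; 0 2]
step 2: y = z − H·x̄ = [-20157/2617]
step 2: S = H·P̄·Hᵀ + R = [140761/2617]
step 2: K = P̄·Hᵀ·S⁻¹ = [63838/140761; -5234/140761]
step 2: x' = x̄ + K·y = [261534/140761, 40314/140761]
step 2: P' = (I − K·H)·P̄ = [159595/140761 127676/140761; 127676/140761 271054/140761]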